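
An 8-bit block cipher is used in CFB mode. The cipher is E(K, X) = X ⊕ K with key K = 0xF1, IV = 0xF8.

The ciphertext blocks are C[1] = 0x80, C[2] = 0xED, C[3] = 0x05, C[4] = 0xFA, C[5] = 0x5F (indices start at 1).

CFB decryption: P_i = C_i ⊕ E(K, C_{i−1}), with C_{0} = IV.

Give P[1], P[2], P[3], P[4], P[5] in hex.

P[1]: E(K, 0xF8) = 0x09; 0x80 ⊕ 0x09 = 0x89.
P[2]: E(K, 0x80) = 0x71; 0xED ⊕ 0x71 = 0x9C.
P[3]: E(K, 0xED) = 0x1C; 0x05 ⊕ 0x1C = 0x19.
P[4]: E(K, 0x05) = 0xF4; 0xFA ⊕ 0xF4 = 0x0E.
P[5]: E(K, 0xFA) = 0x0B; 0x5F ⊕ 0x0B = 0x54.

P[1] = 0x89, P[2] = 0x9C, P[3] = 0x19, P[4] = 0x0E, P[5] = 0x54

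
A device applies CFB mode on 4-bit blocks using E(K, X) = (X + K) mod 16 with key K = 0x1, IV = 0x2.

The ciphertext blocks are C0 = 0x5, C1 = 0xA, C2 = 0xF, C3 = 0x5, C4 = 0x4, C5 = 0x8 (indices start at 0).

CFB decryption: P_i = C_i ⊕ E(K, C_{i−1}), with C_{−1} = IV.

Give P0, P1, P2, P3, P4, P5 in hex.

P0: E(K, 0x2) = 0x3; 0x5 ⊕ 0x3 = 0x6.
P1: E(K, 0x5) = 0x6; 0xA ⊕ 0x6 = 0xC.
P2: E(K, 0xA) = 0xB; 0xF ⊕ 0xB = 0x4.
P3: E(K, 0xF) = 0x0; 0x5 ⊕ 0x0 = 0x5.
P4: E(K, 0x5) = 0x6; 0x4 ⊕ 0x6 = 0x2.
P5: E(K, 0x4) = 0x5; 0x8 ⊕ 0x5 = 0xD.

P0 = 0x6, P1 = 0xC, P2 = 0x4, P3 = 0x5, P4 = 0x2, P5 = 0xD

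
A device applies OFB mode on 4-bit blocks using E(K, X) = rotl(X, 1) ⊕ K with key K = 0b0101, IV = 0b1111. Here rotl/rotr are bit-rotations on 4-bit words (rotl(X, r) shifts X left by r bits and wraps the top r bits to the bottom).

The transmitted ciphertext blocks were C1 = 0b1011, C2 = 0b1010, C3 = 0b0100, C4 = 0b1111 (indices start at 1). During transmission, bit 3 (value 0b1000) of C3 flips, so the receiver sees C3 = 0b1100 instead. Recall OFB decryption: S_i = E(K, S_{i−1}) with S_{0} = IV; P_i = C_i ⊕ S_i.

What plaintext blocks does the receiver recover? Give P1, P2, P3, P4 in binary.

P1 = 0b0001, P2 = 0b1010, P3 = 0b1001, P4 = 0b0000

Only C3 changed, to 0b1100. In OFB, a change in C_i flips the same bit in P_i only; the keystream is unaffected. Decrypting the received ciphertext:
P1: S = E(K, 0b1111) = 0b1010; 0b1011 ⊕ 0b1010 = 0b0001.
P2: S = E(K, 0b1010) = 0b0000; 0b1010 ⊕ 0b0000 = 0b1010.
P3: S = E(K, 0b0000) = 0b0101; 0b1100 ⊕ 0b0101 = 0b1001.
P4: S = E(K, 0b0101) = 0b1111; 0b1111 ⊕ 0b1111 = 0b0000.
Blocks that differ from the original plaintext: P3.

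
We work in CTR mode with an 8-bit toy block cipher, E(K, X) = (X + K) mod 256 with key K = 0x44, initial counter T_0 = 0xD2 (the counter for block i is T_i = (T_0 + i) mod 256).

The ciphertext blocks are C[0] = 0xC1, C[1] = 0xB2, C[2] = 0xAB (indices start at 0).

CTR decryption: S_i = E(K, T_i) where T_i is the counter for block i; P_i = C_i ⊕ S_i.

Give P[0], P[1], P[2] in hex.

P[0]: T = 0xD2, S = E(K, T) = 0x16; 0xC1 ⊕ 0x16 = 0xD7.
P[1]: T = 0xD3, S = E(K, T) = 0x17; 0xB2 ⊕ 0x17 = 0xA5.
P[2]: T = 0xD4, S = E(K, T) = 0x18; 0xAB ⊕ 0x18 = 0xB3.

P[0] = 0xD7, P[1] = 0xA5, P[2] = 0xB3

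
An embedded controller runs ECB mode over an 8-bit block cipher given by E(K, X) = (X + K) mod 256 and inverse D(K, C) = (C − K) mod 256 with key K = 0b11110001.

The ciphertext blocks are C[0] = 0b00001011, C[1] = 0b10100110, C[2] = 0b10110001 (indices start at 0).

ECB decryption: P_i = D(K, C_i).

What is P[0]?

P[0] = 0b00011010

P[0]: D(K, 0b00001011) = 0b00011010.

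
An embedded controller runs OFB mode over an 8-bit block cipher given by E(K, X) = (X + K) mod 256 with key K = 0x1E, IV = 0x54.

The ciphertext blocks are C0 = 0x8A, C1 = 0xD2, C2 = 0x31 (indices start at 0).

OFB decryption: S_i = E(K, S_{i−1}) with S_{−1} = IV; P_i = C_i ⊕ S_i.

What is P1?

P0: S = E(K, 0x54) = 0x72; 0x8A ⊕ 0x72 = 0xF8.
P1: S = E(K, 0x72) = 0x90; 0xD2 ⊕ 0x90 = 0x42.

P1 = 0x42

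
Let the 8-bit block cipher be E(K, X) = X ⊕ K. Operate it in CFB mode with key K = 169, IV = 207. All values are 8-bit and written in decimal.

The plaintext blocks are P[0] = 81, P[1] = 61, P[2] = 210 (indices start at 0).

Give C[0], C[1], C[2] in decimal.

C[0] = 55, C[1] = 163, C[2] = 216

CFB encryption: C_i = P_i ⊕ E(K, C_{i−1}), with C_{−1} = IV.
C[0]: E(K, 207) = 102; 81 ⊕ 102 = 55.
C[1]: E(K, 55) = 158; 61 ⊕ 158 = 163.
C[2]: E(K, 163) = 10; 210 ⊕ 10 = 216.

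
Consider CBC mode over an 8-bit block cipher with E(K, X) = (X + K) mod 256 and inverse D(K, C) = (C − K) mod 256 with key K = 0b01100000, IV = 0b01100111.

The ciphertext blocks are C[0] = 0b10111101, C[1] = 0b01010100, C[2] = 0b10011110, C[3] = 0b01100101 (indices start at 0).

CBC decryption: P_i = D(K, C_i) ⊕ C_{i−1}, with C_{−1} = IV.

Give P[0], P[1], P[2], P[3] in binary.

P[0]: D(K, 0b10111101) = 0b01011101; 0b01011101 ⊕ 0b01100111 = 0b00111010.
P[1]: D(K, 0b01010100) = 0b11110100; 0b11110100 ⊕ 0b10111101 = 0b01001001.
P[2]: D(K, 0b10011110) = 0b00111110; 0b00111110 ⊕ 0b01010100 = 0b01101010.
P[3]: D(K, 0b01100101) = 0b00000101; 0b00000101 ⊕ 0b10011110 = 0b10011011.

P[0] = 0b00111010, P[1] = 0b01001001, P[2] = 0b01101010, P[3] = 0b10011011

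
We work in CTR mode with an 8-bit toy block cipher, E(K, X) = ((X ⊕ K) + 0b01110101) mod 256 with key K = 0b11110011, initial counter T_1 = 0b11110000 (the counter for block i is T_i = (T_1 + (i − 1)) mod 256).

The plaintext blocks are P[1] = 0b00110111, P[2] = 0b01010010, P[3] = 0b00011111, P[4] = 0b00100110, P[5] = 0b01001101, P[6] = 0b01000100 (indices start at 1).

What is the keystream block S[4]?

0b01110101

CTR encryption: S_i = E(K, T_i) where T_i is the counter for block i; C_i = P_i ⊕ S_i.
C[1]: T = 0b11110000, S = E(K, T) = 0b01111000; 0b00110111 ⊕ 0b01111000 = 0b01001111.
C[2]: T = 0b11110001, S = E(K, T) = 0b01110111; 0b01010010 ⊕ 0b01110111 = 0b00100101.
C[3]: T = 0b11110010, S = E(K, T) = 0b01110110; 0b00011111 ⊕ 0b01110110 = 0b01101001.
C[4]: T = 0b11110011, S = E(K, T) = 0b01110101; 0b00100110 ⊕ 0b01110101 = 0b01010011.
So S[4] = 0b01110101.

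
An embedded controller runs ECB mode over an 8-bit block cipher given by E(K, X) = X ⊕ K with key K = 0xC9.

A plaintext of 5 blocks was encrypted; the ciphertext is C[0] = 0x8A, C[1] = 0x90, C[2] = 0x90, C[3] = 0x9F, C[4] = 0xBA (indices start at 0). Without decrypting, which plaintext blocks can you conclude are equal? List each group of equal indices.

ECB encrypts each block independently with the same key, so equal ciphertext blocks imply equal plaintext blocks.
C[1] = C[2] = 0x90, so P[1] = P[2].

P[1] = P[2]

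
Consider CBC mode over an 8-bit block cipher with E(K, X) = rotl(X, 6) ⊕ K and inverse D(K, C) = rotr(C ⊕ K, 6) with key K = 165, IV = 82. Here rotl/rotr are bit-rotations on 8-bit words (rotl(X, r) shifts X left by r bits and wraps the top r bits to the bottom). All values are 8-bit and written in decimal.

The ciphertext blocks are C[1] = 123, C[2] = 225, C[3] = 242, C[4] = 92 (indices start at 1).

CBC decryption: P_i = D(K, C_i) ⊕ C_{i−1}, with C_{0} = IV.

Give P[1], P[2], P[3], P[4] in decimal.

P[1] = 41, P[2] = 106, P[3] = 188, P[4] = 21

P[1]: D(K, 123) = 123; 123 ⊕ 82 = 41.
P[2]: D(K, 225) = 17; 17 ⊕ 123 = 106.
P[3]: D(K, 242) = 93; 93 ⊕ 225 = 188.
P[4]: D(K, 92) = 231; 231 ⊕ 242 = 21.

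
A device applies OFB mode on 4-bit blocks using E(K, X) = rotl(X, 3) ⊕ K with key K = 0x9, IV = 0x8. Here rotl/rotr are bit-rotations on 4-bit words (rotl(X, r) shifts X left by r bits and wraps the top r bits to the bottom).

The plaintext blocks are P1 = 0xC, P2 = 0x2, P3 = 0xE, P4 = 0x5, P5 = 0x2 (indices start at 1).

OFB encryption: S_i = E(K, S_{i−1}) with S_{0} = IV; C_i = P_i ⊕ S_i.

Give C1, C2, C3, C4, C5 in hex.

C1 = 0x1, C2 = 0x5, C3 = 0xC, C4 = 0xD, C5 = 0xF

C1: S = E(K, 0x8) = 0xD; 0xC ⊕ 0xD = 0x1.
C2: S = E(K, 0xD) = 0x7; 0x2 ⊕ 0x7 = 0x5.
C3: S = E(K, 0x7) = 0x2; 0xE ⊕ 0x2 = 0xC.
C4: S = E(K, 0x2) = 0x8; 0x5 ⊕ 0x8 = 0xD.
C5: S = E(K, 0x8) = 0xD; 0x2 ⊕ 0xD = 0xF.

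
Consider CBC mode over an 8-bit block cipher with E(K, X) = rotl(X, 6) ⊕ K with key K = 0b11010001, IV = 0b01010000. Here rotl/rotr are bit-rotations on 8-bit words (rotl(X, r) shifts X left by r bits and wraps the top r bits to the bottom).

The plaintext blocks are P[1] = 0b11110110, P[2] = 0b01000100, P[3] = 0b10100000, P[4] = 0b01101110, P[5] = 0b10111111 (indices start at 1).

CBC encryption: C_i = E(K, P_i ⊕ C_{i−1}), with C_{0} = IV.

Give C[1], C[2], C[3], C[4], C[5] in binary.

C[1] = 0b01111000, C[2] = 0b11011110, C[3] = 0b01001110, C[4] = 0b11011001, C[5] = 0b01001000

C[1]: P[1] ⊕ 0b01010000 = 0b10100110; E(K, 0b10100110) = 0b01111000.
C[2]: P[2] ⊕ 0b01111000 = 0b00111100; E(K, 0b00111100) = 0b11011110.
C[3]: P[3] ⊕ 0b11011110 = 0b01111110; E(K, 0b01111110) = 0b01001110.
C[4]: P[4] ⊕ 0b01001110 = 0b00100000; E(K, 0b00100000) = 0b11011001.
C[5]: P[5] ⊕ 0b11011001 = 0b01100110; E(K, 0b01100110) = 0b01001000.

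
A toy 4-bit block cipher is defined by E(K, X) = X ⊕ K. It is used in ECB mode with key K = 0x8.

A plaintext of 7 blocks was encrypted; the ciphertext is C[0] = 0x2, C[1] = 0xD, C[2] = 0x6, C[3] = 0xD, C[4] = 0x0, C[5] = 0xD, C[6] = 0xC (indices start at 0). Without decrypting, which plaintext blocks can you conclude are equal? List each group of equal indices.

ECB encrypts each block independently with the same key, so equal ciphertext blocks imply equal plaintext blocks.
C[1] = C[3] = C[5] = 0xD, so P[1] = P[3] = P[5].

P[1] = P[3] = P[5]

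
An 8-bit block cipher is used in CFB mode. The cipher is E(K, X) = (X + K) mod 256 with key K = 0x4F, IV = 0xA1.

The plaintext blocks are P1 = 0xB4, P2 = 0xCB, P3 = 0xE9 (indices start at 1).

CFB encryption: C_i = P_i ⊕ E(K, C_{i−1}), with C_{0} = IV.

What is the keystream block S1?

C1: E(K, 0xA1) = 0xF0; 0xB4 ⊕ 0xF0 = 0x44.
So S1 = 0xF0.

0xF0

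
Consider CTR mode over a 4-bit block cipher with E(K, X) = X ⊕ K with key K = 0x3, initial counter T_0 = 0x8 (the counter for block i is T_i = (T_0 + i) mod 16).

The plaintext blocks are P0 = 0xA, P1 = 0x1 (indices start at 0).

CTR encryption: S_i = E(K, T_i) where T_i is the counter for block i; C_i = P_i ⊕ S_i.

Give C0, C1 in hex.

C0 = 0x1, C1 = 0xB

C0: T = 0x8, S = E(K, T) = 0xB; 0xA ⊕ 0xB = 0x1.
C1: T = 0x9, S = E(K, T) = 0xA; 0x1 ⊕ 0xA = 0xB.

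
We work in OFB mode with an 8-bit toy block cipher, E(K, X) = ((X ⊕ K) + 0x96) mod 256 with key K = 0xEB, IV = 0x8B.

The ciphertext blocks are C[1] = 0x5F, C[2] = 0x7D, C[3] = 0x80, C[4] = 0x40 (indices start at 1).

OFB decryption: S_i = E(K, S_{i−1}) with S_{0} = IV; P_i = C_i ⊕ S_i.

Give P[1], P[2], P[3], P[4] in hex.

P[1] = 0xA9, P[2] = 0xCE, P[3] = 0x6E, P[4] = 0xDB

P[1]: S = E(K, 0x8B) = 0xF6; 0x5F ⊕ 0xF6 = 0xA9.
P[2]: S = E(K, 0xF6) = 0xB3; 0x7D ⊕ 0xB3 = 0xCE.
P[3]: S = E(K, 0xB3) = 0xEE; 0x80 ⊕ 0xEE = 0x6E.
P[4]: S = E(K, 0xEE) = 0x9B; 0x40 ⊕ 0x9B = 0xDB.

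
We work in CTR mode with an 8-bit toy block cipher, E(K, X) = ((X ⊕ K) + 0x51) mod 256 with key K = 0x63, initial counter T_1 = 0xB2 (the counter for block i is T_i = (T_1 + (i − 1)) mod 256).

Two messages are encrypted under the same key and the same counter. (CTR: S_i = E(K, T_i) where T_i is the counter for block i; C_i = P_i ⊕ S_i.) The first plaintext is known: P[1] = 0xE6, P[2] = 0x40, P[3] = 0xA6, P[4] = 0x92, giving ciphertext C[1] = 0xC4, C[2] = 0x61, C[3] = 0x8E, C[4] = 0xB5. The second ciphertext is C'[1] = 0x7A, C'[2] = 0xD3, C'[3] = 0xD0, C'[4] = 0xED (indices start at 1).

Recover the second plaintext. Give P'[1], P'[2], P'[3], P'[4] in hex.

P'[1] = 0x58, P'[2] = 0xF2, P'[3] = 0xF8, P'[4] = 0xCA

In CTR with a reused counter, both messages share the same keystream S_i, so C_i ⊕ C'_i = P_i ⊕ P'_i and thus P'_i = P_i ⊕ C_i ⊕ C'_i.
P'[1]: 0xE6 ⊕ 0xC4 ⊕ 0x7A = 0x58.
P'[2]: 0x40 ⊕ 0x61 ⊕ 0xD3 = 0xF2.
P'[3]: 0xA6 ⊕ 0x8E ⊕ 0xD0 = 0xF8.
P'[4]: 0x92 ⊕ 0xB5 ⊕ 0xED = 0xCA.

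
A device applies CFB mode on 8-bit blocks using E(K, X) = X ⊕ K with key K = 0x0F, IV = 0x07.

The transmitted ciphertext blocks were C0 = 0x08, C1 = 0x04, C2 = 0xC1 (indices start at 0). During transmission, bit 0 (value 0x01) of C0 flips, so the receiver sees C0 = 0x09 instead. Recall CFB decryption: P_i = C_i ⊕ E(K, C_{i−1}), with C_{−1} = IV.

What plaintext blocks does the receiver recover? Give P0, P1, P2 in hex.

P0 = 0x01, P1 = 0x02, P2 = 0xCA

Only C0 changed, to 0x09. In CFB, a change in C_i flips the same bit in P_i and garbles P_{i+1}. Decrypting the received ciphertext:
P0: E(K, 0x07) = 0x08; 0x09 ⊕ 0x08 = 0x01.
P1: E(K, 0x09) = 0x06; 0x04 ⊕ 0x06 = 0x02.
P2: E(K, 0x04) = 0x0B; 0xC1 ⊕ 0x0B = 0xCA.
Blocks that differ from the original plaintext: P0, P1.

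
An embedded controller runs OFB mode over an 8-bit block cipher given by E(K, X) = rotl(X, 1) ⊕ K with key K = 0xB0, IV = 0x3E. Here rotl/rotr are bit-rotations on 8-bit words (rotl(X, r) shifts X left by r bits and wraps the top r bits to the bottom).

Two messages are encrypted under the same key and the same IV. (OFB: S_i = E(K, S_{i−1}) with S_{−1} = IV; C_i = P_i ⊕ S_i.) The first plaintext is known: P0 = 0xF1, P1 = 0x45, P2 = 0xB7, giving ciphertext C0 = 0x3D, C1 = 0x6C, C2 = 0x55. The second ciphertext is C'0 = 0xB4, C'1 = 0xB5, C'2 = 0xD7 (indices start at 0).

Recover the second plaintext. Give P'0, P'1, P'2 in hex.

In OFB with a reused IV, both messages share the same keystream S_i, so C_i ⊕ C'_i = P_i ⊕ P'_i and thus P'_i = P_i ⊕ C_i ⊕ C'_i.
P'0: 0xF1 ⊕ 0x3D ⊕ 0xB4 = 0x78.
P'1: 0x45 ⊕ 0x6C ⊕ 0xB5 = 0x9C.
P'2: 0xB7 ⊕ 0x55 ⊕ 0xD7 = 0x35.

P'0 = 0x78, P'1 = 0x9C, P'2 = 0x35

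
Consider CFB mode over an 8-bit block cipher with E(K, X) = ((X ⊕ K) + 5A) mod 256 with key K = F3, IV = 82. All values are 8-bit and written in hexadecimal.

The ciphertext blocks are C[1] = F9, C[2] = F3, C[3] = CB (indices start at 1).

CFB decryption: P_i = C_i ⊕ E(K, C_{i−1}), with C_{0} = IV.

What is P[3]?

P[3] = 91

P[3]: E(K, F3) = 5A; CB ⊕ 5A = 91.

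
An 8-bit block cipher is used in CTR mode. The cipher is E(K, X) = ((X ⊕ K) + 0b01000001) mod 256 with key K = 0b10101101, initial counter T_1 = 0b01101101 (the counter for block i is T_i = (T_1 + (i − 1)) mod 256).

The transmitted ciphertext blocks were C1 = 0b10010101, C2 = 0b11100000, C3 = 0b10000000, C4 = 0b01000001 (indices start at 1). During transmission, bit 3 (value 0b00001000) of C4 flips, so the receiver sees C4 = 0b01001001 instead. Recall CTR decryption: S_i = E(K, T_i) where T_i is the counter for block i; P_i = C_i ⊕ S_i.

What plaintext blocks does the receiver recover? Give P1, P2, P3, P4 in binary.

P1 = 0b10010100, P2 = 0b11100100, P3 = 0b10000011, P4 = 0b01010111

Only C4 changed, to 0b01001001. In CTR, a change in C_i flips the same bit in P_i only; the keystream is unaffected. Decrypting the received ciphertext:
P1: T = 0b01101101, S = E(K, T) = 0b00000001; 0b10010101 ⊕ 0b00000001 = 0b10010100.
P2: T = 0b01101110, S = E(K, T) = 0b00000100; 0b11100000 ⊕ 0b00000100 = 0b11100100.
P3: T = 0b01101111, S = E(K, T) = 0b00000011; 0b10000000 ⊕ 0b00000011 = 0b10000011.
P4: T = 0b01110000, S = E(K, T) = 0b00011110; 0b01001001 ⊕ 0b00011110 = 0b01010111.
Blocks that differ from the original plaintext: P4.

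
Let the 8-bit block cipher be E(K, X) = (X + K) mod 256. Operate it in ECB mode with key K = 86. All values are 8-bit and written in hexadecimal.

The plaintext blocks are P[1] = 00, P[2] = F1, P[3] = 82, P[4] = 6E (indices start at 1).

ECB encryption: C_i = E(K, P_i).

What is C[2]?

C[2]: E(K, F1) = 77.

C[2] = 77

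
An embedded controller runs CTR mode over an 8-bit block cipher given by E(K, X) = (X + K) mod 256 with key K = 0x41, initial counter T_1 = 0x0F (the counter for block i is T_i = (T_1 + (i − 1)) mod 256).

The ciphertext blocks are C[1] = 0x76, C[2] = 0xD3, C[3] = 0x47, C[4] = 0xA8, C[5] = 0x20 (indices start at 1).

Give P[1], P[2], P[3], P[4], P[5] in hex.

CTR decryption: S_i = E(K, T_i) where T_i is the counter for block i; P_i = C_i ⊕ S_i.
P[1]: T = 0x0F, S = E(K, T) = 0x50; 0x76 ⊕ 0x50 = 0x26.
P[2]: T = 0x10, S = E(K, T) = 0x51; 0xD3 ⊕ 0x51 = 0x82.
P[3]: T = 0x11, S = E(K, T) = 0x52; 0x47 ⊕ 0x52 = 0x15.
P[4]: T = 0x12, S = E(K, T) = 0x53; 0xA8 ⊕ 0x53 = 0xFB.
P[5]: T = 0x13, S = E(K, T) = 0x54; 0x20 ⊕ 0x54 = 0x74.

P[1] = 0x26, P[2] = 0x82, P[3] = 0x15, P[4] = 0xFB, P[5] = 0x74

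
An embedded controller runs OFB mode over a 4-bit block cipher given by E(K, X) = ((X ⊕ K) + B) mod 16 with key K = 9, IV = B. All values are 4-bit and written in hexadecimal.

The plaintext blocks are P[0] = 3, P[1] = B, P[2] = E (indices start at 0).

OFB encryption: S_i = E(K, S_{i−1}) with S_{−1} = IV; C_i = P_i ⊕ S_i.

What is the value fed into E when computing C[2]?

F

C[0]: S = E(K, B) = D; 3 ⊕ D = E.
C[1]: S = E(K, D) = F; B ⊕ F = 4.
C[2]: S = E(K, F) = 1; E ⊕ 1 = F.
So the input to E for block [2] is F.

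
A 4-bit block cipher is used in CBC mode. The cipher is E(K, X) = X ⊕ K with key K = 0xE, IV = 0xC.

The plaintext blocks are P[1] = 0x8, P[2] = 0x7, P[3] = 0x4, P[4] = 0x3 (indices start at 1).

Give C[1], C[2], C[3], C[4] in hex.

CBC encryption: C_i = E(K, P_i ⊕ C_{i−1}), with C_{0} = IV.
C[1]: P[1] ⊕ 0xC = 0x4; E(K, 0x4) = 0xA.
C[2]: P[2] ⊕ 0xA = 0xD; E(K, 0xD) = 0x3.
C[3]: P[3] ⊕ 0x3 = 0x7; E(K, 0x7) = 0x9.
C[4]: P[4] ⊕ 0x9 = 0xA; E(K, 0xA) = 0x4.

C[1] = 0xA, C[2] = 0x3, C[3] = 0x9, C[4] = 0x4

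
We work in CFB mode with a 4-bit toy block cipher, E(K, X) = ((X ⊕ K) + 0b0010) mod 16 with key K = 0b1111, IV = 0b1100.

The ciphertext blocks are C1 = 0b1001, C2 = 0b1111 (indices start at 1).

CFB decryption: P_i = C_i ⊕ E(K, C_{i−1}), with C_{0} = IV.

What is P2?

P2 = 0b0111

P2: E(K, 0b1001) = 0b1000; 0b1111 ⊕ 0b1000 = 0b0111.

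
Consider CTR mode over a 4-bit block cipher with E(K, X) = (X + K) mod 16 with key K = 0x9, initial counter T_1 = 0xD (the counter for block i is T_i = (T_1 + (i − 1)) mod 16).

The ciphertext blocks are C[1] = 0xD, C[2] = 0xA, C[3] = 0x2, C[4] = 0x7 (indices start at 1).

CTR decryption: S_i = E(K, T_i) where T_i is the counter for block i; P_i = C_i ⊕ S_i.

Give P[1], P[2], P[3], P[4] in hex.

P[1]: T = 0xD, S = E(K, T) = 0x6; 0xD ⊕ 0x6 = 0xB.
P[2]: T = 0xE, S = E(K, T) = 0x7; 0xA ⊕ 0x7 = 0xD.
P[3]: T = 0xF, S = E(K, T) = 0x8; 0x2 ⊕ 0x8 = 0xA.
P[4]: T = 0x0, S = E(K, T) = 0x9; 0x7 ⊕ 0x9 = 0xE.

P[1] = 0xB, P[2] = 0xD, P[3] = 0xA, P[4] = 0xE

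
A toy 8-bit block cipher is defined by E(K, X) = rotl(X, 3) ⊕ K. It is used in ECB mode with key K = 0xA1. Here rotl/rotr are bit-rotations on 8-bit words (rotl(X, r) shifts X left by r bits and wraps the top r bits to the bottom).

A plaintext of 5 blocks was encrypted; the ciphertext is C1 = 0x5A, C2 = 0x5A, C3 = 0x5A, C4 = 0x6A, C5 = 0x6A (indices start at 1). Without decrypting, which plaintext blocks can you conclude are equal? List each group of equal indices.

P1 = P2 = P3; P4 = P5

ECB encrypts each block independently with the same key, so equal ciphertext blocks imply equal plaintext blocks.
C1 = C2 = C3 = 0x5A, so P1 = P2 = P3.
C4 = C5 = 0x6A, so P4 = P5.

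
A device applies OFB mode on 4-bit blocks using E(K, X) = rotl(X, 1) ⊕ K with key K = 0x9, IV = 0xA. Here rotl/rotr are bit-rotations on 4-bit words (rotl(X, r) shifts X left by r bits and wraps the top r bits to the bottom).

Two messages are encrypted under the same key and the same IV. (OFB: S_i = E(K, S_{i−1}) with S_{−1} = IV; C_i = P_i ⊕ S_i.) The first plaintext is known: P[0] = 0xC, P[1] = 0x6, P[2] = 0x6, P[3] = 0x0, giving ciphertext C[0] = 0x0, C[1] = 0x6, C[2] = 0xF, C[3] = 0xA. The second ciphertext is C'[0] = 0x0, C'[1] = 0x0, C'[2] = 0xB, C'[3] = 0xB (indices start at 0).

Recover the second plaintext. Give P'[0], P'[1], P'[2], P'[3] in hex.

P'[0] = 0xC, P'[1] = 0x0, P'[2] = 0x2, P'[3] = 0x1

In OFB with a reused IV, both messages share the same keystream S_i, so C_i ⊕ C'_i = P_i ⊕ P'_i and thus P'_i = P_i ⊕ C_i ⊕ C'_i.
P'[0]: 0xC ⊕ 0x0 ⊕ 0x0 = 0xC.
P'[1]: 0x6 ⊕ 0x6 ⊕ 0x0 = 0x0.
P'[2]: 0x6 ⊕ 0xF ⊕ 0xB = 0x2.
P'[3]: 0x0 ⊕ 0xA ⊕ 0xB = 0x1.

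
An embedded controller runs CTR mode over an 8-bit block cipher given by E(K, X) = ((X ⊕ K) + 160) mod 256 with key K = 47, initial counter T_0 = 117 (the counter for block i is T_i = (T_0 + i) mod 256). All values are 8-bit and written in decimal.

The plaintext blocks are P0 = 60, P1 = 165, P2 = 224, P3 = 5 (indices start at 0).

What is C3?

C3 = 242

CTR encryption: S_i = E(K, T_i) where T_i is the counter for block i; C_i = P_i ⊕ S_i.
C0: T = 117, S = E(K, T) = 250; 60 ⊕ 250 = 198.
C1: T = 118, S = E(K, T) = 249; 165 ⊕ 249 = 92.
C2: T = 119, S = E(K, T) = 248; 224 ⊕ 248 = 24.
C3: T = 120, S = E(K, T) = 247; 5 ⊕ 247 = 242.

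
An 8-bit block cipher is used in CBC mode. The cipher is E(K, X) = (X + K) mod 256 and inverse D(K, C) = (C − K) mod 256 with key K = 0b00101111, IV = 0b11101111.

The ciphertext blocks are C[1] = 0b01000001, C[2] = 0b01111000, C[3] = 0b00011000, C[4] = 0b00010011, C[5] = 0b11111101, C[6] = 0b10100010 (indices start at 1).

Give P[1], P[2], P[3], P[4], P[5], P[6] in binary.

CBC decryption: P_i = D(K, C_i) ⊕ C_{i−1}, with C_{0} = IV.
P[1]: D(K, 0b01000001) = 0b00010010; 0b00010010 ⊕ 0b11101111 = 0b11111101.
P[2]: D(K, 0b01111000) = 0b01001001; 0b01001001 ⊕ 0b01000001 = 0b00001000.
P[3]: D(K, 0b00011000) = 0b11101001; 0b11101001 ⊕ 0b01111000 = 0b10010001.
P[4]: D(K, 0b00010011) = 0b11100100; 0b11100100 ⊕ 0b00011000 = 0b11111100.
P[5]: D(K, 0b11111101) = 0b11001110; 0b11001110 ⊕ 0b00010011 = 0b11011101.
P[6]: D(K, 0b10100010) = 0b01110011; 0b01110011 ⊕ 0b11111101 = 0b10001110.

P[1] = 0b11111101, P[2] = 0b00001000, P[3] = 0b10010001, P[4] = 0b11111100, P[5] = 0b11011101, P[6] = 0b10001110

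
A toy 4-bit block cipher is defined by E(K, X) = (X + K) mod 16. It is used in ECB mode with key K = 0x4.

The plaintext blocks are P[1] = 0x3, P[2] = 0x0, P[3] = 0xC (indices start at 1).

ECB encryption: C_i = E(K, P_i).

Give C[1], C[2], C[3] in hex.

C[1]: E(K, 0x3) = 0x7.
C[2]: E(K, 0x0) = 0x4.
C[3]: E(K, 0xC) = 0x0.

C[1] = 0x7, C[2] = 0x4, C[3] = 0x0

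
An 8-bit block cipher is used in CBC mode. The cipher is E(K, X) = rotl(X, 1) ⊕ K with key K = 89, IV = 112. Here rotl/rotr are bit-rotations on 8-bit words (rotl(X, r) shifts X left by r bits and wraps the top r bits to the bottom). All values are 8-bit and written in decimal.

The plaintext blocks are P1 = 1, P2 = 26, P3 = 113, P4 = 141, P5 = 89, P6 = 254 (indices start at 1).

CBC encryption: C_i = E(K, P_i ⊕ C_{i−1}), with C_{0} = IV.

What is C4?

C1: P1 ⊕ 112 = 113; E(K, 113) = 187.
C2: P2 ⊕ 187 = 161; E(K, 161) = 26.
C3: P3 ⊕ 26 = 107; E(K, 107) = 143.
C4: P4 ⊕ 143 = 2; E(K, 2) = 93.

C4 = 93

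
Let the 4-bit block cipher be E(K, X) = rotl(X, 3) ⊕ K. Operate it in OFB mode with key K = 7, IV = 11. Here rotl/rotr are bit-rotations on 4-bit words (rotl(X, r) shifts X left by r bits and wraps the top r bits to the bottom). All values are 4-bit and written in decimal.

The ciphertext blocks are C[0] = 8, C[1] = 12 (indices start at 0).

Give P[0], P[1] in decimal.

OFB decryption: S_i = E(K, S_{i−1}) with S_{−1} = IV; P_i = C_i ⊕ S_i.
P[0]: S = E(K, 11) = 10; 8 ⊕ 10 = 2.
P[1]: S = E(K, 10) = 2; 12 ⊕ 2 = 14.

P[0] = 2, P[1] = 14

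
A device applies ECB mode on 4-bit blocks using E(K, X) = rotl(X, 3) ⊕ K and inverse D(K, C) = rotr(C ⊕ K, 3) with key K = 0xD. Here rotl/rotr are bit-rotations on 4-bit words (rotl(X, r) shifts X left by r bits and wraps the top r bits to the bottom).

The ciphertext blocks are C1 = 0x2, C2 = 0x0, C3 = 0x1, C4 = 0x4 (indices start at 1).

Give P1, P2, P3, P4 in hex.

ECB decryption: P_i = D(K, C_i).
P1: D(K, 0x2) = 0xF.
P2: D(K, 0x0) = 0xB.
P3: D(K, 0x1) = 0x9.
P4: D(K, 0x4) = 0x3.

P1 = 0xF, P2 = 0xB, P3 = 0x9, P4 = 0x3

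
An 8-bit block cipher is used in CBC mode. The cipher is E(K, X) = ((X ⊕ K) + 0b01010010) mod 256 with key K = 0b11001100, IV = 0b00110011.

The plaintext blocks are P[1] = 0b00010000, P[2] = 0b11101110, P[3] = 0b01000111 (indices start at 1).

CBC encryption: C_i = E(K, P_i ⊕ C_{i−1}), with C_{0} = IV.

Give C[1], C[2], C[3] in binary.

C[1] = 0b01000001, C[2] = 0b10110101, C[3] = 0b10010000

C[1]: P[1] ⊕ 0b00110011 = 0b00100011; E(K, 0b00100011) = 0b01000001.
C[2]: P[2] ⊕ 0b01000001 = 0b10101111; E(K, 0b10101111) = 0b10110101.
C[3]: P[3] ⊕ 0b10110101 = 0b11110010; E(K, 0b11110010) = 0b10010000.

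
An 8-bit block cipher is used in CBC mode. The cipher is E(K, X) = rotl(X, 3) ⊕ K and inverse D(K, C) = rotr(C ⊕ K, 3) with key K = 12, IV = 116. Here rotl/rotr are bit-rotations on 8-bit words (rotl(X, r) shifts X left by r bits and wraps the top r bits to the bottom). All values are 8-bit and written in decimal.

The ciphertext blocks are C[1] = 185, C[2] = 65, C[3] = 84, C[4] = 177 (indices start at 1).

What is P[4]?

CBC decryption: P_i = D(K, C_i) ⊕ C_{i−1}, with C_{0} = IV.
P[4]: D(K, 177) = 183; 183 ⊕ 84 = 227.

P[4] = 227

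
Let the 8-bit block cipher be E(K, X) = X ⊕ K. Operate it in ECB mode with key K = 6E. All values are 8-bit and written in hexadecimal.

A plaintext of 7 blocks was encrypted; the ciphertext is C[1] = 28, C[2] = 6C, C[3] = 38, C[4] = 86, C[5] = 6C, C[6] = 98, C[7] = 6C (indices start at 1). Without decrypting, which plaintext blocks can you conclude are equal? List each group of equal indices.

P[2] = P[5] = P[7]

ECB encrypts each block independently with the same key, so equal ciphertext blocks imply equal plaintext blocks.
C[2] = C[5] = C[7] = 6C, so P[2] = P[5] = P[7].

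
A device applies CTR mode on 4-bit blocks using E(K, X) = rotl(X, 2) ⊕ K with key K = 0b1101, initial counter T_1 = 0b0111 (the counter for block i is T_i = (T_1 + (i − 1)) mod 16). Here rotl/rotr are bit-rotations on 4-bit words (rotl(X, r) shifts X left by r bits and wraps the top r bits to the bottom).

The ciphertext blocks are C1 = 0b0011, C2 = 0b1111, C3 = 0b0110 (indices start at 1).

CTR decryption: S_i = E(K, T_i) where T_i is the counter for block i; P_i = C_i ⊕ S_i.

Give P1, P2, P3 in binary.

P1 = 0b0011, P2 = 0b0000, P3 = 0b1101

P1: T = 0b0111, S = E(K, T) = 0b0000; 0b0011 ⊕ 0b0000 = 0b0011.
P2: T = 0b1000, S = E(K, T) = 0b1111; 0b1111 ⊕ 0b1111 = 0b0000.
P3: T = 0b1001, S = E(K, T) = 0b1011; 0b0110 ⊕ 0b1011 = 0b1101.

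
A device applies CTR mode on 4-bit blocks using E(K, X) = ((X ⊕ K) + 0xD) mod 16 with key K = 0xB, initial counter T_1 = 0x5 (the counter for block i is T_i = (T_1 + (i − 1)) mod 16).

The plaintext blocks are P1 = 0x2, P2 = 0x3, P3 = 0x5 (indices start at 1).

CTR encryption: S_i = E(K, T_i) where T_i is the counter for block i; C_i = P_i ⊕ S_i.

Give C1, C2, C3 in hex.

C1: T = 0x5, S = E(K, T) = 0xB; 0x2 ⊕ 0xB = 0x9.
C2: T = 0x6, S = E(K, T) = 0xA; 0x3 ⊕ 0xA = 0x9.
C3: T = 0x7, S = E(K, T) = 0x9; 0x5 ⊕ 0x9 = 0xC.

C1 = 0x9, C2 = 0x9, C3 = 0xC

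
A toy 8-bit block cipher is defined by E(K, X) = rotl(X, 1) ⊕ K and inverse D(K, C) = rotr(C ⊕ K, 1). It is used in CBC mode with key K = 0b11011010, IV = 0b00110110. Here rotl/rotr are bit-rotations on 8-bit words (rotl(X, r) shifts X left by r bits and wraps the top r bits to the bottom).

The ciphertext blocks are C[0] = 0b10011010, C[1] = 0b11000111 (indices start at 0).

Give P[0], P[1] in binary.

CBC decryption: P_i = D(K, C_i) ⊕ C_{i−1}, with C_{−1} = IV.
P[0]: D(K, 0b10011010) = 0b00100000; 0b00100000 ⊕ 0b00110110 = 0b00010110.
P[1]: D(K, 0b11000111) = 0b10001110; 0b10001110 ⊕ 0b10011010 = 0b00010100.

P[0] = 0b00010110, P[1] = 0b00010100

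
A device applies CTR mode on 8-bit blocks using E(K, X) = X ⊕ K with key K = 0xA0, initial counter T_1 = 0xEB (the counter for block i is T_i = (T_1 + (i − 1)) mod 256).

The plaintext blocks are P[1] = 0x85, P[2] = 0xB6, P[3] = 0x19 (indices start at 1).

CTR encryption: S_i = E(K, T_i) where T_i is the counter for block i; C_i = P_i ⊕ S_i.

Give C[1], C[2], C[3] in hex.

C[1] = 0xCE, C[2] = 0xFA, C[3] = 0x54

C[1]: T = 0xEB, S = E(K, T) = 0x4B; 0x85 ⊕ 0x4B = 0xCE.
C[2]: T = 0xEC, S = E(K, T) = 0x4C; 0xB6 ⊕ 0x4C = 0xFA.
C[3]: T = 0xED, S = E(K, T) = 0x4D; 0x19 ⊕ 0x4D = 0x54.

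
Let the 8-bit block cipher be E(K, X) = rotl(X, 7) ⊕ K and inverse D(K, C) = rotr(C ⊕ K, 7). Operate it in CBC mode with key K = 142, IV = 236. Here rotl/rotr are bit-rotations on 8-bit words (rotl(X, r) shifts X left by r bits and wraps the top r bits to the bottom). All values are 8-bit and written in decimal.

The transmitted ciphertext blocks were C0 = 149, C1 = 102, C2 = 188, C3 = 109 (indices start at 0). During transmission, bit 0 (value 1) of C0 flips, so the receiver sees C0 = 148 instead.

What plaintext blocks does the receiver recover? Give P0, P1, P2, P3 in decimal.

CBC decryption: P_i = D(K, C_i) ⊕ C_{i−1}, with C_{−1} = IV.
Only C0 changed, to 148. In CBC, a change in C_i garbles P_i and flips the same bit in P_{i+1}. Decrypting the received ciphertext:
P0: D(K, 148) = 52; 52 ⊕ 236 = 216.
P1: D(K, 102) = 209; 209 ⊕ 148 = 69.
P2: D(K, 188) = 100; 100 ⊕ 102 = 2.
P3: D(K, 109) = 199; 199 ⊕ 188 = 123.
Blocks that differ from the original plaintext: P0, P1.

P0 = 216, P1 = 69, P2 = 2, P3 = 123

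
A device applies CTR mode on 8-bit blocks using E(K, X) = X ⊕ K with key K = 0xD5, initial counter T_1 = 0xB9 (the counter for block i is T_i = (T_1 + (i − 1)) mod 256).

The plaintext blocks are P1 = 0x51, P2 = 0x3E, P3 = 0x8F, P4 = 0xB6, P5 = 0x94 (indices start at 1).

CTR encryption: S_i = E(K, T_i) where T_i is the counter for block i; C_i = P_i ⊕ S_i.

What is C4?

C1: T = 0xB9, S = E(K, T) = 0x6C; 0x51 ⊕ 0x6C = 0x3D.
C2: T = 0xBA, S = E(K, T) = 0x6F; 0x3E ⊕ 0x6F = 0x51.
C3: T = 0xBB, S = E(K, T) = 0x6E; 0x8F ⊕ 0x6E = 0xE1.
C4: T = 0xBC, S = E(K, T) = 0x69; 0xB6 ⊕ 0x69 = 0xDF.

C4 = 0xDF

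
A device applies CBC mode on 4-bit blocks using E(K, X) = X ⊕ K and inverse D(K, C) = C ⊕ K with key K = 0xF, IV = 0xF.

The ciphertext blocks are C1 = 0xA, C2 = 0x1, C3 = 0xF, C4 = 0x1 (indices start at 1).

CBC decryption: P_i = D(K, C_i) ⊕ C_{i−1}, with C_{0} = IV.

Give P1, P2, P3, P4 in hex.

P1 = 0xA, P2 = 0x4, P3 = 0x1, P4 = 0x1

P1: D(K, 0xA) = 0x5; 0x5 ⊕ 0xF = 0xA.
P2: D(K, 0x1) = 0xE; 0xE ⊕ 0xA = 0x4.
P3: D(K, 0xF) = 0x0; 0x0 ⊕ 0x1 = 0x1.
P4: D(K, 0x1) = 0xE; 0xE ⊕ 0xF = 0x1.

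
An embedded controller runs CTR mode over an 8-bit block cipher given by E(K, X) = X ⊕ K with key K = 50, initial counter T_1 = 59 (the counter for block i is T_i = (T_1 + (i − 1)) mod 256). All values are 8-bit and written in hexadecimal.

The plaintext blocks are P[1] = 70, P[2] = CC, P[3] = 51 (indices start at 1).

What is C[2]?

C[2] = C6

CTR encryption: S_i = E(K, T_i) where T_i is the counter for block i; C_i = P_i ⊕ S_i.
C[1]: T = 59, S = E(K, T) = 09; 70 ⊕ 09 = 79.
C[2]: T = 5A, S = E(K, T) = 0A; CC ⊕ 0A = C6.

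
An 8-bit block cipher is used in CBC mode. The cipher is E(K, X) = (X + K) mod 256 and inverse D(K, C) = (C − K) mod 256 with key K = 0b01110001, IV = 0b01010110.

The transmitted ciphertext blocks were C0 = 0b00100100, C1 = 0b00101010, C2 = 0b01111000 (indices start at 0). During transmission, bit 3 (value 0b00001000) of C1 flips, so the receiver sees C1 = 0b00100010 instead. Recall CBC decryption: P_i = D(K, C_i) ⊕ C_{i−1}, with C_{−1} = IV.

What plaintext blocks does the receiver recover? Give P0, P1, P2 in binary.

P0 = 0b11100101, P1 = 0b10010101, P2 = 0b00100101

Only C1 changed, to 0b00100010. In CBC, a change in C_i garbles P_i and flips the same bit in P_{i+1}. Decrypting the received ciphertext:
P0: D(K, 0b00100100) = 0b10110011; 0b10110011 ⊕ 0b01010110 = 0b11100101.
P1: D(K, 0b00100010) = 0b10110001; 0b10110001 ⊕ 0b00100100 = 0b10010101.
P2: D(K, 0b01111000) = 0b00000111; 0b00000111 ⊕ 0b00100010 = 0b00100101.
Blocks that differ from the original plaintext: P1, P2.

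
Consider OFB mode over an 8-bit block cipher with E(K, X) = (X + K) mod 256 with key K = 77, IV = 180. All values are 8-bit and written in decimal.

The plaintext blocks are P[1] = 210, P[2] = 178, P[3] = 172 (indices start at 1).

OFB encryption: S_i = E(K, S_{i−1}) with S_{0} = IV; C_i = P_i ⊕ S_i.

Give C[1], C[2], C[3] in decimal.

C[1] = 211, C[2] = 252, C[3] = 55

C[1]: S = E(K, 180) = 1; 210 ⊕ 1 = 211.
C[2]: S = E(K, 1) = 78; 178 ⊕ 78 = 252.
C[3]: S = E(K, 78) = 155; 172 ⊕ 155 = 55.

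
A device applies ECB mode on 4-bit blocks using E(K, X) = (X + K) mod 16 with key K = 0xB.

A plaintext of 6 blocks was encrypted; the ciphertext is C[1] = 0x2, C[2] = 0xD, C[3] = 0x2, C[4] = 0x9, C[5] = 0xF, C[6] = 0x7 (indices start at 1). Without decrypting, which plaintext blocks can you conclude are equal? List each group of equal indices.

ECB encrypts each block independently with the same key, so equal ciphertext blocks imply equal plaintext blocks.
C[1] = C[3] = 0x2, so P[1] = P[3].

P[1] = P[3]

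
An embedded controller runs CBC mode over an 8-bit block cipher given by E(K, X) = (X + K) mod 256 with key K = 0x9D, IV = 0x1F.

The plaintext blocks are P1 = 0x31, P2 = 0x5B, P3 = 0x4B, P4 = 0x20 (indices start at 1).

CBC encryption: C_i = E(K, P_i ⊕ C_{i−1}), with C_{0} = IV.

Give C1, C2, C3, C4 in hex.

C1 = 0xCB, C2 = 0x2D, C3 = 0x03, C4 = 0xC0

C1: P1 ⊕ 0x1F = 0x2E; E(K, 0x2E) = 0xCB.
C2: P2 ⊕ 0xCB = 0x90; E(K, 0x90) = 0x2D.
C3: P3 ⊕ 0x2D = 0x66; E(K, 0x66) = 0x03.
C4: P4 ⊕ 0x03 = 0x23; E(K, 0x23) = 0xC0.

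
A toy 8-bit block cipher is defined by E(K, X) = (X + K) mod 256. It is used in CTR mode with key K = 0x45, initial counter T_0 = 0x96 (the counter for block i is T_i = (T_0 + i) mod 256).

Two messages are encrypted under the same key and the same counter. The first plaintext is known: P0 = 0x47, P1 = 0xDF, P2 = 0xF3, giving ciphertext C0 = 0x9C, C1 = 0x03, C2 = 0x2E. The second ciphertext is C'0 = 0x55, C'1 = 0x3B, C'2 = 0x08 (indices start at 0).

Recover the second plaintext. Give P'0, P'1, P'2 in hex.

In CTR with a reused counter, both messages share the same keystream S_i, so C_i ⊕ C'_i = P_i ⊕ P'_i and thus P'_i = P_i ⊕ C_i ⊕ C'_i.
P'0: 0x47 ⊕ 0x9C ⊕ 0x55 = 0x8E.
P'1: 0xDF ⊕ 0x03 ⊕ 0x3B = 0xE7.
P'2: 0xF3 ⊕ 0x2E ⊕ 0x08 = 0xD5.

P'0 = 0x8E, P'1 = 0xE7, P'2 = 0xD5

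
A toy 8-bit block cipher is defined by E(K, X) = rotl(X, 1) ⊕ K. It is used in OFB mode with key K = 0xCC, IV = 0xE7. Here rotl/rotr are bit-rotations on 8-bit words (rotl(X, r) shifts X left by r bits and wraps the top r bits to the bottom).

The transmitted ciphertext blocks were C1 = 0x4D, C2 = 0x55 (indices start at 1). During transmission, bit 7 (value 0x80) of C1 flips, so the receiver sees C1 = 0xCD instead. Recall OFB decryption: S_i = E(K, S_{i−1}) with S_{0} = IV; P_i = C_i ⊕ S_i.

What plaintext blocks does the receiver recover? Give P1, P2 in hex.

P1 = 0xCE, P2 = 0x9F

Only C1 changed, to 0xCD. In OFB, a change in C_i flips the same bit in P_i only; the keystream is unaffected. Decrypting the received ciphertext:
P1: S = E(K, 0xE7) = 0x03; 0xCD ⊕ 0x03 = 0xCE.
P2: S = E(K, 0x03) = 0xCA; 0x55 ⊕ 0xCA = 0x9F.
Blocks that differ from the original plaintext: P1.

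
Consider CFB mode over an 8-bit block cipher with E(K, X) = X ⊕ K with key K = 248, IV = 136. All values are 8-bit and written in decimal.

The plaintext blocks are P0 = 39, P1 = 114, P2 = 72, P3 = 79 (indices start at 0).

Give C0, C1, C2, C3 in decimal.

C0 = 87, C1 = 221, C2 = 109, C3 = 218

CFB encryption: C_i = P_i ⊕ E(K, C_{i−1}), with C_{−1} = IV.
C0: E(K, 136) = 112; 39 ⊕ 112 = 87.
C1: E(K, 87) = 175; 114 ⊕ 175 = 221.
C2: E(K, 221) = 37; 72 ⊕ 37 = 109.
C3: E(K, 109) = 149; 79 ⊕ 149 = 218.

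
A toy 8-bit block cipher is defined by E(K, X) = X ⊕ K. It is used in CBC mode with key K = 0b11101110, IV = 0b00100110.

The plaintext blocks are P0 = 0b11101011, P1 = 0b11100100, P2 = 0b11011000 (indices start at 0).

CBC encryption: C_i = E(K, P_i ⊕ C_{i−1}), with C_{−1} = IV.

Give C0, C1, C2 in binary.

C0: P0 ⊕ 0b00100110 = 0b11001101; E(K, 0b11001101) = 0b00100011.
C1: P1 ⊕ 0b00100011 = 0b11000111; E(K, 0b11000111) = 0b00101001.
C2: P2 ⊕ 0b00101001 = 0b11110001; E(K, 0b11110001) = 0b00011111.

C0 = 0b00100011, C1 = 0b00101001, C2 = 0b00011111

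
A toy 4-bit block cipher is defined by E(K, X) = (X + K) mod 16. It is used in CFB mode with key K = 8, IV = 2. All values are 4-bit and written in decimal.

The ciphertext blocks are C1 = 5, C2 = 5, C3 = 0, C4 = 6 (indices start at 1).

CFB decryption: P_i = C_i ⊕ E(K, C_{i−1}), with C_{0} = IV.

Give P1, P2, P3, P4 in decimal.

P1 = 15, P2 = 8, P3 = 13, P4 = 14

P1: E(K, 2) = 10; 5 ⊕ 10 = 15.
P2: E(K, 5) = 13; 5 ⊕ 13 = 8.
P3: E(K, 5) = 13; 0 ⊕ 13 = 13.
P4: E(K, 0) = 8; 6 ⊕ 8 = 14.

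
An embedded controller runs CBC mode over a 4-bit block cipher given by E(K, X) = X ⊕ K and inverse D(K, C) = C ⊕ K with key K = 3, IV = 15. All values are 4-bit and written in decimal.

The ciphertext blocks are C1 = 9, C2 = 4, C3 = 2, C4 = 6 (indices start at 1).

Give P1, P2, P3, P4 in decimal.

CBC decryption: P_i = D(K, C_i) ⊕ C_{i−1}, with C_{0} = IV.
P1: D(K, 9) = 10; 10 ⊕ 15 = 5.
P2: D(K, 4) = 7; 7 ⊕ 9 = 14.
P3: D(K, 2) = 1; 1 ⊕ 4 = 5.
P4: D(K, 6) = 5; 5 ⊕ 2 = 7.

P1 = 5, P2 = 14, P3 = 5, P4 = 7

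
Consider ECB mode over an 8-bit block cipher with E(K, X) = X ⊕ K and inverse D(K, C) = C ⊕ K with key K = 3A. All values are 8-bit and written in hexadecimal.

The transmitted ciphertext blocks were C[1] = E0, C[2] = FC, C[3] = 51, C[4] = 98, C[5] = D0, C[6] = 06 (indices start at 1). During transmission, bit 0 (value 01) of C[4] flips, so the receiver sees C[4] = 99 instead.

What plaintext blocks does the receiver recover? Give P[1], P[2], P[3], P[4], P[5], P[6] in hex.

ECB decryption: P_i = D(K, C_i).
Only C[4] changed, to 99. In ECB, a change in C_i affects only P_i. Decrypting the received ciphertext:
P[1]: D(K, E0) = DA.
P[2]: D(K, FC) = C6.
P[3]: D(K, 51) = 6B.
P[4]: D(K, 99) = A3.
P[5]: D(K, D0) = EA.
P[6]: D(K, 06) = 3C.
Blocks that differ from the original plaintext: P[4].

P[1] = DA, P[2] = C6, P[3] = 6B, P[4] = A3, P[5] = EA, P[6] = 3C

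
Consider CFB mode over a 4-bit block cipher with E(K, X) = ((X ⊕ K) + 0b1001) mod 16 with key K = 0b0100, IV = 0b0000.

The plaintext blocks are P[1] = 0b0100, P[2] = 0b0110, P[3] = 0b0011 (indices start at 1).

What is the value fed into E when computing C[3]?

0b0000

CFB encryption: C_i = P_i ⊕ E(K, C_{i−1}), with C_{0} = IV.
C[1]: E(K, 0b0000) = 0b1101; 0b0100 ⊕ 0b1101 = 0b1001.
C[2]: E(K, 0b1001) = 0b0110; 0b0110 ⊕ 0b0110 = 0b0000.
C[3]: E(K, 0b0000) = 0b1101; 0b0011 ⊕ 0b1101 = 0b1110.
So the input to E for block [3] is 0b0000.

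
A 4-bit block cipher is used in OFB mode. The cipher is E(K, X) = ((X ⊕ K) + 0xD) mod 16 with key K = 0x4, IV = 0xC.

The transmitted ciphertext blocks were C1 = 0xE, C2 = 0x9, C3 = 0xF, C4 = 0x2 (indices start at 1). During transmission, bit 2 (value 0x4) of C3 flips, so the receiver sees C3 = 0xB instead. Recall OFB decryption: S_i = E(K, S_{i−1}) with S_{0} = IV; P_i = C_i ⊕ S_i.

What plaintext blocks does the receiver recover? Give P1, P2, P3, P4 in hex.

P1 = 0xB, P2 = 0x7, P3 = 0xC, P4 = 0x2

Only C3 changed, to 0xB. In OFB, a change in C_i flips the same bit in P_i only; the keystream is unaffected. Decrypting the received ciphertext:
P1: S = E(K, 0xC) = 0x5; 0xE ⊕ 0x5 = 0xB.
P2: S = E(K, 0x5) = 0xE; 0x9 ⊕ 0xE = 0x7.
P3: S = E(K, 0xE) = 0x7; 0xB ⊕ 0x7 = 0xC.
P4: S = E(K, 0x7) = 0x0; 0x2 ⊕ 0x0 = 0x2.
Blocks that differ from the original plaintext: P3.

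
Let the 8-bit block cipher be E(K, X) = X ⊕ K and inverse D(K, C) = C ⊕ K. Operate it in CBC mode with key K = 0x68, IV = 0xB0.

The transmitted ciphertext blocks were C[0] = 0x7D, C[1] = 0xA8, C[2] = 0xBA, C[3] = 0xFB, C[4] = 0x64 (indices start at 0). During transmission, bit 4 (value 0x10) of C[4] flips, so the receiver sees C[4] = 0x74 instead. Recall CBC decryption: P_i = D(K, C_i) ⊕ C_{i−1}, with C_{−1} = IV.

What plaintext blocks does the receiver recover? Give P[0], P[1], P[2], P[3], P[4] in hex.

Only C[4] changed, to 0x74. In CBC, a change in C_i garbles P_i and flips the same bit in P_{i+1}. Decrypting the received ciphertext:
P[0]: D(K, 0x7D) = 0x15; 0x15 ⊕ 0xB0 = 0xA5.
P[1]: D(K, 0xA8) = 0xC0; 0xC0 ⊕ 0x7D = 0xBD.
P[2]: D(K, 0xBA) = 0xD2; 0xD2 ⊕ 0xA8 = 0x7A.
P[3]: D(K, 0xFB) = 0x93; 0x93 ⊕ 0xBA = 0x29.
P[4]: D(K, 0x74) = 0x1C; 0x1C ⊕ 0xFB = 0xE7.
Blocks that differ from the original plaintext: P[4].

P[0] = 0xA5, P[1] = 0xBD, P[2] = 0x7A, P[3] = 0x29, P[4] = 0xE7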